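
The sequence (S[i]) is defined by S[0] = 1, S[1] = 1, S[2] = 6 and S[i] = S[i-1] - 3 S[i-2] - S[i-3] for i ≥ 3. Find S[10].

-702

S[3] = 6 - 3(1) - 1 = 2
S[4] = 2 - 3(6) - 1 = -17
S[5] = (-17) - 3(2) - 6 = -29
S[6] = (-29) - 3(-17) - 2 = 20
S[7] = 20 - 3(-29) - (-17) = 124
S[8] = 124 - 3(20) - (-29) = 93
S[9] = 93 - 3(124) - 20 = -299
S[10] = (-299) - 3(93) - 124 = -702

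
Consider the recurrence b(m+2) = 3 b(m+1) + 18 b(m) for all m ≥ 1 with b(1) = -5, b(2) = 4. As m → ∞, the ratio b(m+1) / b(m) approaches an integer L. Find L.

The characteristic equation is r^2 - 3r - 18 = 0, which factors as (r - 6)(r + 3) = 0.
So the roots are 6 and -3. Since |6| > |-3| and the coefficient of 6^m is non-zero, the ratio tends to 6.

6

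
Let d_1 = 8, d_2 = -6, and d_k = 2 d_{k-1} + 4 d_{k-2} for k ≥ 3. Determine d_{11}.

109568

d_3 = 2(-6) + 4(8) = 20
d_4 = 2(20) + 4(-6) = 16
d_5 = 2(16) + 4(20) = 112
d_6 = 2(112) + 4(16) = 288
d_7 = 2(288) + 4(112) = 1024
d_8 = 2(1024) + 4(288) = 3200
d_9 = 2(3200) + 4(1024) = 10496
d_{10} = 2(10496) + 4(3200) = 33792
d_{11} = 2(33792) + 4(10496) = 109568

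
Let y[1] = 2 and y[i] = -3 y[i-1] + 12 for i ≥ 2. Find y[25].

-282429536478

The fixed point is 12/(1 + 3) = 3, so y[i] - 3 = -3(y[i-1] - 3).
Hence y[i] = -1·(-3)^{i-1} + 3.
y[25] = -1·(-3)^{24} + 3 = -1·282429536481 + 3 = -282429536478.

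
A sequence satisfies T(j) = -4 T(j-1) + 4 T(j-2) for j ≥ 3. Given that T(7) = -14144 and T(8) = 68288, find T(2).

Rearranging, T(j-2) = (T(j) + 4 T(j-1)) / 4.
T(6) = (68288 + 4·(-14144)) / 4 = 11712/4 = 2928
T(5) = (-14144 + 4·2928) / 4 = -2432/4 = -608
T(4) = (2928 + 4·(-608)) / 4 = 496/4 = 124
T(3) = (-608 + 4·124) / 4 = -112/4 = -28
T(2) = (124 + 4·(-28)) / 4 = 12/4 = 3

3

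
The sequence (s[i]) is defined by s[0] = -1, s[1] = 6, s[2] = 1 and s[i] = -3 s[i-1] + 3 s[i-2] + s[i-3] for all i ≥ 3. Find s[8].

s[3] = -3·1 + 3·6 + (-1) = 14
s[4] = -3·14 + 3·1 + 6 = -33
s[5] = -3·(-33) + 3·14 + 1 = 142
s[6] = -3·142 + 3·(-33) + 14 = -511
s[7] = -3·(-511) + 3·142 + (-33) = 1926
s[8] = -3·1926 + 3·(-511) + 142 = -7169

-7169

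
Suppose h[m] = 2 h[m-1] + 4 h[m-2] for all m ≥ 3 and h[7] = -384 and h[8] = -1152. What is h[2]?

Rearranging, h[m-2] = (h[m] - 2 h[m-1]) / 4.
h[6] = (-1152 - 2(-384)) / 4 = -384/4 = -96
h[5] = (-384 - 2(-96)) / 4 = -192/4 = -48
h[4] = (-96 - 2(-48)) / 4 = 0/4 = 0
h[3] = (-48 - 2(0)) / 4 = -48/4 = -12
h[2] = (0 - 2(-12)) / 4 = 24/4 = 6

6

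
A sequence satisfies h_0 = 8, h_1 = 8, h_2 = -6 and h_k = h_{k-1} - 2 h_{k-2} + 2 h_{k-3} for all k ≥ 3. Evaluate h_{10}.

-146

h_3 = (-6) - 2*8 + 2*8 = -6
h_4 = (-6) - 2*(-6) + 2*8 = 22
h_5 = 22 - 2*(-6) + 2*(-6) = 22
h_6 = 22 - 2*22 + 2*(-6) = -34
h_7 = (-34) - 2*22 + 2*22 = -34
h_8 = (-34) - 2*(-34) + 2*22 = 78
h_9 = 78 - 2*(-34) + 2*(-34) = 78
h_{10} = 78 - 2*78 + 2*(-34) = -146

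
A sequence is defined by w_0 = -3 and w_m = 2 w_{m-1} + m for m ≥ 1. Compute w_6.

w_1 = 2·(-3) + 1 = -5
w_2 = 2·(-5) + 2 = -8
w_3 = 2·(-8) + 3 = -13
w_4 = 2·(-13) + 4 = -22
w_5 = 2·(-22) + 5 = -39
w_6 = 2·(-39) + 6 = -72

-72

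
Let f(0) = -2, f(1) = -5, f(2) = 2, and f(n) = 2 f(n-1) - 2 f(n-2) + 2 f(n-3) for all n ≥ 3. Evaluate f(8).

f(3) = 2*2 - 2*(-5) + 2*(-2) = 10
f(4) = 2*10 - 2*2 + 2*(-5) = 6
f(5) = 2*6 - 2*10 + 2*2 = -4
f(6) = 2*(-4) - 2*6 + 2*10 = 0
f(7) = 2*0 - 2*(-4) + 2*6 = 20
f(8) = 2*20 - 2*0 + 2*(-4) = 32

32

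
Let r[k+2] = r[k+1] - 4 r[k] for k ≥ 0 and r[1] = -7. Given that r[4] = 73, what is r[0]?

2

Let r[0] = z.
r[2] = -7 - 4z
r[3] = 21 - 4z
r[4] = 49 + 12z
So 49 + 12z = 73, giving z = 2.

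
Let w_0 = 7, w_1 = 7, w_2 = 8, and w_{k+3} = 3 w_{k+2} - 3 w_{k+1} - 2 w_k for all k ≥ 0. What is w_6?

w_3 = 3*8 - 3*7 - 2*7 = -11
w_4 = 3*(-11) - 3*8 - 2*7 = -71
w_5 = 3*(-71) - 3*(-11) - 2*8 = -196
w_6 = 3*(-196) - 3*(-71) - 2*(-11) = -353

-353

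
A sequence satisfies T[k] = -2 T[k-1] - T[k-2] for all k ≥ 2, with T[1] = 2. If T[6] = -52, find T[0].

8

Let T[0] = z.
T[2] = -4 - z
T[3] = 6 + 2z
T[4] = -8 - 3z
T[5] = 10 + 4z
T[6] = -12 - 5z
So -12 - 5z = -52, giving z = 8.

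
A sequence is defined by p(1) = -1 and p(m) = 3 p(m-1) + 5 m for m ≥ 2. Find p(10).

103307

p(2) = 3·(-1) + 10 = 7
p(3) = 3·7 + 15 = 36
p(4) = 3·36 + 20 = 128
p(5) = 3·128 + 25 = 409
p(6) = 3·409 + 30 = 1257
p(7) = 3·1257 + 35 = 3806
p(8) = 3·3806 + 40 = 11458
p(9) = 3·11458 + 45 = 34419
p(10) = 3·34419 + 50 = 103307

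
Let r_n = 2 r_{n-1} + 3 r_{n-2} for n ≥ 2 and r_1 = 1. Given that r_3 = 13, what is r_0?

Let r_0 = y.
r_2 = 2 + 3y
r_3 = 7 + 6y
So 7 + 6y = 13, giving y = 1.

1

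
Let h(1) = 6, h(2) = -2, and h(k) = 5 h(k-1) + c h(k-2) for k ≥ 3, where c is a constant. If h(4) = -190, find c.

h(3) = -10 + 6c
h(4) = -50 + 28c
So -50 + 28c = -190, giving c = -5.

-5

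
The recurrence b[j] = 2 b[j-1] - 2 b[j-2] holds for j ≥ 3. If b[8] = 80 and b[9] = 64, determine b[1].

4

Rearranging, b[j-2] = (b[j] - 2 b[j-1]) / -2.
b[7] = (64 - 2·80) / -2 = -96/-2 = 48
b[6] = (80 - 2·48) / -2 = -16/-2 = 8
b[5] = (48 - 2·8) / -2 = 32/-2 = -16
b[4] = (8 - 2·(-16)) / -2 = 40/-2 = -20
b[3] = (-16 - 2·(-20)) / -2 = 24/-2 = -12
b[2] = (-20 - 2·(-12)) / -2 = 4/-2 = -2
b[1] = (-12 - 2·(-2)) / -2 = -8/-2 = 4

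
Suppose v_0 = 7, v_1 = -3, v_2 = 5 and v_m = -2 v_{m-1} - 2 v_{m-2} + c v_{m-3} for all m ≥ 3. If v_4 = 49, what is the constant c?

-3

v_3 = -4 + 7c
v_4 = -2 - 17c
So -2 - 17c = 49, giving c = -3.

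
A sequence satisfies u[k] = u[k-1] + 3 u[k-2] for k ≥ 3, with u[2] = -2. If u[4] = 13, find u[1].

7

Let u[1] = w.
u[3] = -2 + 3w
u[4] = -8 + 3w
So -8 + 3w = 13, giving w = 7.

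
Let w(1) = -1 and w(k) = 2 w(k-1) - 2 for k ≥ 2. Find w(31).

-3221225470

The fixed point is -2/(1 - 2) = 2, so w(k) - 2 = 2(w(k-1) - 2).
Hence w(k) = -3·2^{k-1} + 2.
w(31) = -3·2^{30} + 2 = -3·1073741824 + 2 = -3221225470.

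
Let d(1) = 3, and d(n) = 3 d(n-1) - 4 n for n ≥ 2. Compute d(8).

-4355

d(2) = 3(3) - 8 = 1
d(3) = 3(1) - 12 = -9
d(4) = 3(-9) - 16 = -43
d(5) = 3(-43) - 20 = -149
d(6) = 3(-149) - 24 = -471
d(7) = 3(-471) - 28 = -1441
d(8) = 3(-1441) - 32 = -4355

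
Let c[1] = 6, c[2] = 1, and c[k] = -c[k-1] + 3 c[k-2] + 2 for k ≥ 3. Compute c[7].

334

c[3] = -1 + 3*6 + 2 = 19
c[4] = -19 + 3*1 + 2 = -14
c[5] = -(-14) + 3*19 + 2 = 73
c[6] = -73 + 3*(-14) + 2 = -113
c[7] = -(-113) + 3*73 + 2 = 334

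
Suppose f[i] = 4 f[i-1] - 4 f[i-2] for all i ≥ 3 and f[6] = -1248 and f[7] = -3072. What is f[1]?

Rearranging, f[i-2] = (f[i] - 4 f[i-1]) / -4.
f[5] = (-3072 - 4(-1248)) / -4 = 1920/-4 = -480
f[4] = (-1248 - 4(-480)) / -4 = 672/-4 = -168
f[3] = (-480 - 4(-168)) / -4 = 192/-4 = -48
f[2] = (-168 - 4(-48)) / -4 = 24/-4 = -6
f[1] = (-48 - 4(-6)) / -4 = -24/-4 = 6

6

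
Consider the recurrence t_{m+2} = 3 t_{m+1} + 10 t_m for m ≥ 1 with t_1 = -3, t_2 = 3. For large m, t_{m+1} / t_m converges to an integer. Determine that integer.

5

The characteristic equation is r^2 - 3r - 10 = 0, which factors as (r - 5)(r + 2) = 0.
So the roots are 5 and -2. Since |5| > |-2| and the coefficient of 5^m is non-zero, the ratio tends to 5.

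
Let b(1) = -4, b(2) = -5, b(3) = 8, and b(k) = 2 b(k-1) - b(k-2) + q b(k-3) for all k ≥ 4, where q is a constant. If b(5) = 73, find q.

-3

b(4) = 21 - 4q
b(5) = 34 - 13q
So 34 - 13q = 73, giving q = -3.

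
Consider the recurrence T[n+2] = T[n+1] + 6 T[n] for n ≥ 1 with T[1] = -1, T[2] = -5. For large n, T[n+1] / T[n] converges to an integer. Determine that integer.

The characteristic equation is r^2 - r - 6 = 0, which factors as (r - 3)(r + 2) = 0.
So the roots are 3 and -2. Since |3| > |-2| and the coefficient of 3^n is non-zero, the ratio tends to 3.

3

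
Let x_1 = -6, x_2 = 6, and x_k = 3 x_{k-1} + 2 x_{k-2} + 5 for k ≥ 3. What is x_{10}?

x_3 = 3·6 + 2·(-6) + 5 = 11
x_4 = 3·11 + 2·6 + 5 = 50
x_5 = 3·50 + 2·11 + 5 = 177
x_6 = 3·177 + 2·50 + 5 = 636
x_7 = 3·636 + 2·177 + 5 = 2267
x_8 = 3·2267 + 2·636 + 5 = 8078
x_9 = 3·8078 + 2·2267 + 5 = 28773
x_{10} = 3·28773 + 2·8078 + 5 = 102480

102480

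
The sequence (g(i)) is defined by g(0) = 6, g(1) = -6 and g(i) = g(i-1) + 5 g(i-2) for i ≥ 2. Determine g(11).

g(2) = (-6) + 5·6 = 24
g(3) = 24 + 5·(-6) = -6
g(4) = (-6) + 5·24 = 114
g(5) = 114 + 5·(-6) = 84
g(6) = 84 + 5·114 = 654
g(7) = 654 + 5·84 = 1074
g(8) = 1074 + 5·654 = 4344
g(9) = 4344 + 5·1074 = 9714
g(10) = 9714 + 5·4344 = 31434
g(11) = 31434 + 5·9714 = 80004

80004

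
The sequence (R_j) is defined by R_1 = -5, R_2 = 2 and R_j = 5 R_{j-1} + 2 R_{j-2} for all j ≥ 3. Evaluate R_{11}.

483140

R_3 = 5(2) + 2(-5) = 0
R_4 = 5(0) + 2(2) = 4
R_5 = 5(4) + 2(0) = 20
R_6 = 5(20) + 2(4) = 108
R_7 = 5(108) + 2(20) = 580
R_8 = 5(580) + 2(108) = 3116
R_9 = 5(3116) + 2(580) = 16740
R_{10} = 5(16740) + 2(3116) = 89932
R_{11} = 5(89932) + 2(16740) = 483140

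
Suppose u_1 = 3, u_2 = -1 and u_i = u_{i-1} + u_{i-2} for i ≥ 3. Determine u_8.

11

u_3 = (-1) + 3 = 2
u_4 = 2 + (-1) = 1
u_5 = 1 + 2 = 3
u_6 = 3 + 1 = 4
u_7 = 4 + 3 = 7
u_8 = 7 + 4 = 11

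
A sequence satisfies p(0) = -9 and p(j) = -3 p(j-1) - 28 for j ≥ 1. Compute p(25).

The fixed point is -28/(1 + 3) = -7, so p(j) + 7 = -3(p(j-1) + 7).
Hence p(j) = -2·(-3)^j - 7.
p(25) = -2·(-3)^{25} - 7 = -2·-847288609443 - 7 = 1694577218879.

1694577218879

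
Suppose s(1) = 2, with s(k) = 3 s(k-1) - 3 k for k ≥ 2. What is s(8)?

-3813

s(2) = 3·2 - 6 = 0
s(3) = 3·0 - 9 = -9
s(4) = 3·(-9) - 12 = -39
s(5) = 3·(-39) - 15 = -132
s(6) = 3·(-132) - 18 = -414
s(7) = 3·(-414) - 21 = -1263
s(8) = 3·(-1263) - 24 = -3813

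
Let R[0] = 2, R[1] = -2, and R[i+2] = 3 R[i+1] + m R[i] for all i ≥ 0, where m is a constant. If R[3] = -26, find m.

R[2] = -6 + 2m
R[3] = -18 + 4m
So -18 + 4m = -26, giving m = -2.

-2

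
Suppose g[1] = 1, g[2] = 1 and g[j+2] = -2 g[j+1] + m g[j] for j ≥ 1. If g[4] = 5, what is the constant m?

g[3] = -2 + m
g[4] = 4 - m
So 4 - m = 5, giving m = -1.

-1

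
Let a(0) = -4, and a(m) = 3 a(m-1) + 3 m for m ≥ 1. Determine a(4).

a(1) = 3(-4) + 3 = -9
a(2) = 3(-9) + 6 = -21
a(3) = 3(-21) + 9 = -54
a(4) = 3(-54) + 12 = -150

-150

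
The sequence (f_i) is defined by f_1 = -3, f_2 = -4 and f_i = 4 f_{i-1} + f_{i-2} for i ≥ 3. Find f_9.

-109155

f_3 = 4(-4) + (-3) = -19
f_4 = 4(-19) + (-4) = -80
f_5 = 4(-80) + (-19) = -339
f_6 = 4(-339) + (-80) = -1436
f_7 = 4(-1436) + (-339) = -6083
f_8 = 4(-6083) + (-1436) = -25768
f_9 = 4(-25768) + (-6083) = -109155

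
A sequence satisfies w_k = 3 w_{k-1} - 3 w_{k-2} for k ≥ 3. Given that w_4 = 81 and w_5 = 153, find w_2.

3

Rearranging, w_{k-2} = (w_k - 3 w_{k-1}) / -3.
w_3 = (153 - 3·81) / -3 = -90/-3 = 30
w_2 = (81 - 3·30) / -3 = -9/-3 = 3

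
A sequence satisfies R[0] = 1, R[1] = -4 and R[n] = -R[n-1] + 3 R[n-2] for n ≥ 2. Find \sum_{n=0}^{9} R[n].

R[2] = -(-4) + 3*1 = 7
R[3] = -7 + 3*(-4) = -19
R[4] = -(-19) + 3*7 = 40
R[5] = -40 + 3*(-19) = -97
R[6] = -(-97) + 3*40 = 217
R[7] = -217 + 3*(-97) = -508
R[8] = -(-508) + 3*217 = 1159
R[9] = -1159 + 3*(-508) = -2683
Sum = 1 + (-4) + 7 + (-19) + 40 + (-97) + 217 + (-508) + 1159 + (-2683) = -1887

-1887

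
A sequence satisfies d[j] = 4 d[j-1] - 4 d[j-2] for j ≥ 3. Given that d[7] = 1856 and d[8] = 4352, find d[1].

-1

Rearranging, d[j-2] = (d[j] - 4 d[j-1]) / -4.
d[6] = (4352 - 4*1856) / -4 = -3072/-4 = 768
d[5] = (1856 - 4*768) / -4 = -1216/-4 = 304
d[4] = (768 - 4*304) / -4 = -448/-4 = 112
d[3] = (304 - 4*112) / -4 = -144/-4 = 36
d[2] = (112 - 4*36) / -4 = -32/-4 = 8
d[1] = (36 - 4*8) / -4 = 4/-4 = -1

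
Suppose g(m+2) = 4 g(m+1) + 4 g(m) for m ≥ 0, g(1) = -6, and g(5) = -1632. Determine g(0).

Let g(0) = x.
g(2) = -24 + 4x
g(3) = -120 + 16x
g(4) = -576 + 80x
g(5) = -2784 + 384x
So -2784 + 384x = -1632, giving x = 3.

3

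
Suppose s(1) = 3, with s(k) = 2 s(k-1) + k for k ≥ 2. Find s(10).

s(2) = 2*3 + 2 = 8
s(3) = 2*8 + 3 = 19
s(4) = 2*19 + 4 = 42
s(5) = 2*42 + 5 = 89
s(6) = 2*89 + 6 = 184
s(7) = 2*184 + 7 = 375
s(8) = 2*375 + 8 = 758
s(9) = 2*758 + 9 = 1525
s(10) = 2*1525 + 10 = 3060

3060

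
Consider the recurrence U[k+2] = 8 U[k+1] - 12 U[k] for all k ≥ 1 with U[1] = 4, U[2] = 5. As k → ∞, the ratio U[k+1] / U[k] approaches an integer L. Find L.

The characteristic equation is r^2 - 8r + 12 = 0, which factors as (r - 6)(r - 2) = 0.
So the roots are 6 and 2. Since |6| > |2| and the coefficient of 6^k is non-zero, the ratio tends to 6.

6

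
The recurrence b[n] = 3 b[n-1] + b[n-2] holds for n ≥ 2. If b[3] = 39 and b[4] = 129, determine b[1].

Rearranging, b[n-2] = b[n] - 3 b[n-1].
b[2] = 129 - 3·39 = 12
b[1] = 39 - 3·12 = 3

3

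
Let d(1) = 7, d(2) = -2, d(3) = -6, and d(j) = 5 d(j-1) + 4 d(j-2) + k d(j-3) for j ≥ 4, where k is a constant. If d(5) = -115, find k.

3

d(4) = -38 + 7k
d(5) = -214 + 33k
So -214 + 33k = -115, giving k = 3.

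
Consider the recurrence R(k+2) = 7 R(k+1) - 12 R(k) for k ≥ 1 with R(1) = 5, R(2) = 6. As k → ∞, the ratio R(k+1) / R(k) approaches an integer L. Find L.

The characteristic equation is r^2 - 7r + 12 = 0, which factors as (r - 4)(r - 3) = 0.
So the roots are 4 and 3. Since |4| > |3| and the coefficient of 4^k is non-zero, the ratio tends to 4.

4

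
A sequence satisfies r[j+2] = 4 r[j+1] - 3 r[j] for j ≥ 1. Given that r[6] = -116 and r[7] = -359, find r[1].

5

Rearranging, r[j-2] = (r[j] - 4 r[j-1]) / -3.
r[5] = (-359 - 4*(-116)) / -3 = 105/-3 = -35
r[4] = (-116 - 4*(-35)) / -3 = 24/-3 = -8
r[3] = (-35 - 4*(-8)) / -3 = -3/-3 = 1
r[2] = (-8 - 4*1) / -3 = -12/-3 = 4
r[1] = (1 - 4*4) / -3 = -15/-3 = 5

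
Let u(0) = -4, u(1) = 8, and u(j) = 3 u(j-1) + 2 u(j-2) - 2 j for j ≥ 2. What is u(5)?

u(2) = 3·8 + 2·(-4) - 4 = 12
u(3) = 3·12 + 2·8 - 6 = 46
u(4) = 3·46 + 2·12 - 8 = 154
u(5) = 3·154 + 2·46 - 10 = 544

544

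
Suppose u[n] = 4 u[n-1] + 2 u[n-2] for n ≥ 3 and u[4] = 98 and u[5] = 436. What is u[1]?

Rearranging, u[n-2] = (u[n] - 4 u[n-1]) / 2.
u[3] = (436 - 4*98) / 2 = 44/2 = 22
u[2] = (98 - 4*22) / 2 = 10/2 = 5
u[1] = (22 - 4*5) / 2 = 2/2 = 1

1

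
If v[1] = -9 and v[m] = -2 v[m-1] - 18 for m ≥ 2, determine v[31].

-3221225478

The fixed point is -18/(1 + 2) = -6, so v[m] + 6 = -2(v[m-1] + 6).
Hence v[m] = -3·(-2)^{m-1} - 6.
v[31] = -3·(-2)^{30} - 6 = -3·1073741824 - 6 = -3221225478.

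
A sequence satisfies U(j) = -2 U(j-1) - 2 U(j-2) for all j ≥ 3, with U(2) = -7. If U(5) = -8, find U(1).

Let U(1) = y.
U(3) = 14 - 2y
U(4) = -14 + 4y
U(5) = -4y
So -4y = -8, giving y = 2.

2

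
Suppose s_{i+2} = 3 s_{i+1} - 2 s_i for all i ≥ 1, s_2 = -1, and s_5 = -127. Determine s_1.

8

Let s_1 = y.
s_3 = -3 - 2y
s_4 = -7 - 6y
s_5 = -15 - 14y
So -15 - 14y = -127, giving y = 8.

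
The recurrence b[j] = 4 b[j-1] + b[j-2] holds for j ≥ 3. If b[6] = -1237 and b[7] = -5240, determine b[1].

4

Rearranging, b[j-2] = b[j] - 4 b[j-1].
b[5] = -5240 - 4(-1237) = -292
b[4] = -1237 - 4(-292) = -69
b[3] = -292 - 4(-69) = -16
b[2] = -69 - 4(-16) = -5
b[1] = -16 - 4(-5) = 4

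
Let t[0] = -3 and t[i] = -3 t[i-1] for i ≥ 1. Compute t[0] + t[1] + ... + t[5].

t[1] = -3·(-3) = 9
t[2] = -3·9 = -27
t[3] = -3·(-27) = 81
t[4] = -3·81 = -243
t[5] = -3·(-243) = 729
Sum = (-3) + 9 + (-27) + 81 + (-243) + 729 = 546

546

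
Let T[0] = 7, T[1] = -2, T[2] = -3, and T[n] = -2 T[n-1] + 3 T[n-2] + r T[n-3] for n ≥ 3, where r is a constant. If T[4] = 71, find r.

-5

T[3] = 7r
T[4] = -9 - 16r
So -9 - 16r = 71, giving r = -5.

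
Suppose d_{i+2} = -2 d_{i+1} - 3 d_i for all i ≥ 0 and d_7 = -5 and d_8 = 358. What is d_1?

Rearranging, d_{i-2} = (d_i + 2 d_{i-1}) / -3.
d_6 = (358 + 2·(-5)) / -3 = 348/-3 = -116
d_5 = (-5 + 2·(-116)) / -3 = -237/-3 = 79
d_4 = (-116 + 2·79) / -3 = 42/-3 = -14
d_3 = (79 + 2·(-14)) / -3 = 51/-3 = -17
d_2 = (-14 + 2·(-17)) / -3 = -48/-3 = 16
d_1 = (-17 + 2·16) / -3 = 15/-3 = -5

-5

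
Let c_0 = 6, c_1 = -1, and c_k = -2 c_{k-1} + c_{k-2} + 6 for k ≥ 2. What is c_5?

c_2 = -2(-1) + 6 + 6 = 14
c_3 = -2(14) + (-1) + 6 = -23
c_4 = -2(-23) + 14 + 6 = 66
c_5 = -2(66) + (-23) + 6 = -149

-149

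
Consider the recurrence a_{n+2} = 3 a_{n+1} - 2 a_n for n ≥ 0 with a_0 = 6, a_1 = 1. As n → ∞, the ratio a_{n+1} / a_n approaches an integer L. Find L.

2

The characteristic equation is r^2 - 3r + 2 = 0, which factors as (r - 2)(r - 1) = 0.
So the roots are 2 and 1. Since |2| > |1| and the coefficient of 2^n is non-zero, the ratio tends to 2.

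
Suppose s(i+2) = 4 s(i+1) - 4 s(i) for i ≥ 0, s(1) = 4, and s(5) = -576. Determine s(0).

Let s(0) = x.
s(2) = 16 - 4x
s(3) = 48 - 16x
s(4) = 128 - 48x
s(5) = 320 - 128x
So 320 - 128x = -576, giving x = 7.

7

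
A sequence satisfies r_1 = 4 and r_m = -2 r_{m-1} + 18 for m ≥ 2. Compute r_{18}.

262150

The fixed point is 18/(1 + 2) = 6, so r_m - 6 = -2(r_{m-1} - 6).
Hence r_m = -2·(-2)^{m-1} + 6.
r_{18} = -2·(-2)^{17} + 6 = -2·-131072 + 6 = 262150.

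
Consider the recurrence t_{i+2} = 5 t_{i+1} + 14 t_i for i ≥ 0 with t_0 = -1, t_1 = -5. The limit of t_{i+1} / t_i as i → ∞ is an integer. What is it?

The characteristic equation is r^2 - 5r - 14 = 0, which factors as (r - 7)(r + 2) = 0.
So the roots are 7 and -2. Since |7| > |-2| and the coefficient of 7^i is non-zero, the ratio tends to 7.

7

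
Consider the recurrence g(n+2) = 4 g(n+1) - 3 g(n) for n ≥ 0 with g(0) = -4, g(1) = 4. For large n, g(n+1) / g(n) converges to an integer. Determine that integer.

The characteristic equation is r^2 - 4r + 3 = 0, which factors as (r - 3)(r - 1) = 0.
So the roots are 3 and 1. Since |3| > |1| and the coefficient of 3^n is non-zero, the ratio tends to 3.

3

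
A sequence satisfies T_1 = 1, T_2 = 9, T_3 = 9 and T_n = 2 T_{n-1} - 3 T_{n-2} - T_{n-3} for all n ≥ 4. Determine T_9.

T_4 = 2·9 - 3·9 - 1 = -10
T_5 = 2·(-10) - 3·9 - 9 = -56
T_6 = 2·(-56) - 3·(-10) - 9 = -91
T_7 = 2·(-91) - 3·(-56) - (-10) = -4
T_8 = 2·(-4) - 3·(-91) - (-56) = 321
T_9 = 2·321 - 3·(-4) - (-91) = 745

745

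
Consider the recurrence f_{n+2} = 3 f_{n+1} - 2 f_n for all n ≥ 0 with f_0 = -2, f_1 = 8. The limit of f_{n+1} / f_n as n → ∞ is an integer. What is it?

The characteristic equation is r^2 - 3r + 2 = 0, which factors as (r - 2)(r - 1) = 0.
So the roots are 2 and 1. Since |2| > |1| and the coefficient of 2^n is non-zero, the ratio tends to 2.

2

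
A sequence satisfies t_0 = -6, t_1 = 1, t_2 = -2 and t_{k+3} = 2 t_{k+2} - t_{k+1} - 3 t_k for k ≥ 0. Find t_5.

43

t_3 = 2*(-2) - 1 - 3*(-6) = 13
t_4 = 2*13 - (-2) - 3*1 = 25
t_5 = 2*25 - 13 - 3*(-2) = 43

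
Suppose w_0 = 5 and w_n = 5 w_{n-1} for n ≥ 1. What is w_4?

3125

w_1 = 5·5 = 25
w_2 = 5·25 = 125
w_3 = 5·125 = 625
w_4 = 5·625 = 3125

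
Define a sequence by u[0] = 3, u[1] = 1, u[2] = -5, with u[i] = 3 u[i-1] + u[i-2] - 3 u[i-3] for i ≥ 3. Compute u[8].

u[3] = 3*(-5) + 1 - 3*3 = -23
u[4] = 3*(-23) + (-5) - 3*1 = -77
u[5] = 3*(-77) + (-23) - 3*(-5) = -239
u[6] = 3*(-239) + (-77) - 3*(-23) = -725
u[7] = 3*(-725) + (-239) - 3*(-77) = -2183
u[8] = 3*(-2183) + (-725) - 3*(-239) = -6557

-6557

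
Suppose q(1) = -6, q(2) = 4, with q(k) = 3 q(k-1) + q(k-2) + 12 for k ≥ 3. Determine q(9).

q(3) = 3(4) + (-6) + 12 = 18
q(4) = 3(18) + 4 + 12 = 70
q(5) = 3(70) + 18 + 12 = 240
q(6) = 3(240) + 70 + 12 = 802
q(7) = 3(802) + 240 + 12 = 2658
q(8) = 3(2658) + 802 + 12 = 8788
q(9) = 3(8788) + 2658 + 12 = 29034

29034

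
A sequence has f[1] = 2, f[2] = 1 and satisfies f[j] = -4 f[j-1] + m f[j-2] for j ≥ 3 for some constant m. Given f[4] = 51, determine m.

f[3] = -4 + 2m
f[4] = 16 - 7m
So 16 - 7m = 51, giving m = -5.

-5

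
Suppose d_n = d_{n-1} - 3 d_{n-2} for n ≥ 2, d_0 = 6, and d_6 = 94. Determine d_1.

7

Let d_1 = v.
d_2 = -18 + v
d_3 = -18 - 2v
d_4 = 36 - 5v
d_5 = 90 + v
d_6 = -18 + 16v
So -18 + 16v = 94, giving v = 7.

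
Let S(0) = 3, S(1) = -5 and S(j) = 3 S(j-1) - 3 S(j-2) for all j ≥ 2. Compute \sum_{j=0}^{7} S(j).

-254

S(2) = 3(-5) - 3(3) = -24
S(3) = 3(-24) - 3(-5) = -57
S(4) = 3(-57) - 3(-24) = -99
S(5) = 3(-99) - 3(-57) = -126
S(6) = 3(-126) - 3(-99) = -81
S(7) = 3(-81) - 3(-126) = 135
Sum = 3 + (-5) + (-24) + (-57) + (-99) + (-126) + (-81) + 135 = -254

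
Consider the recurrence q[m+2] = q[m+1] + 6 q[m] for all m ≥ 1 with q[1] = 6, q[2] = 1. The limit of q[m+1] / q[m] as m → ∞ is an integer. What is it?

The characteristic equation is r^2 - r - 6 = 0, which factors as (r - 3)(r + 2) = 0.
So the roots are 3 and -2. Since |3| > |-2| and the coefficient of 3^m is non-zero, the ratio tends to 3.

3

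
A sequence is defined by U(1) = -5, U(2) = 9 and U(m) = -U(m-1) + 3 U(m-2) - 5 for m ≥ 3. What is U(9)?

U(3) = -9 + 3(-5) - 5 = -29
U(4) = -(-29) + 3(9) - 5 = 51
U(5) = -51 + 3(-29) - 5 = -143
U(6) = -(-143) + 3(51) - 5 = 291
U(7) = -291 + 3(-143) - 5 = -725
U(8) = -(-725) + 3(291) - 5 = 1593
U(9) = -1593 + 3(-725) - 5 = -3773

-3773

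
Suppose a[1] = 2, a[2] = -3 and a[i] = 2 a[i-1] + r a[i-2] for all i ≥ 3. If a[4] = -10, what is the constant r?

a[3] = -6 + 2r
a[4] = -12 + r
So -12 + r = -10, giving r = 2.

2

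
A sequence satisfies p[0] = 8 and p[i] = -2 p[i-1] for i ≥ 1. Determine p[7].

-1024

p[1] = -2·8 = -16
p[2] = -2·(-16) = 32
p[3] = -2·32 = -64
p[4] = -2·(-64) = 128
p[5] = -2·128 = -256
p[6] = -2·(-256) = 512
p[7] = -2·512 = -1024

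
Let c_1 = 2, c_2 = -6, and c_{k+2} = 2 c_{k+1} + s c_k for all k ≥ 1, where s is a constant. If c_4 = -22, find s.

-1

c_3 = -12 + 2s
c_4 = -24 - 2s
So -24 - 2s = -22, giving s = -1.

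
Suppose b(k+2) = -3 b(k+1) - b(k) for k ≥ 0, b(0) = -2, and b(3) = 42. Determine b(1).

Let b(1) = x.
b(2) = 2 - 3x
b(3) = -6 + 8x
So -6 + 8x = 42, giving x = 6.

6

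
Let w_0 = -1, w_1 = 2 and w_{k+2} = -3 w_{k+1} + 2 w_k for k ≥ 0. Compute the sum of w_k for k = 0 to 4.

-79

w_2 = -3(2) + 2(-1) = -8
w_3 = -3(-8) + 2(2) = 28
w_4 = -3(28) + 2(-8) = -100
Sum = (-1) + 2 + (-8) + 28 + (-100) = -79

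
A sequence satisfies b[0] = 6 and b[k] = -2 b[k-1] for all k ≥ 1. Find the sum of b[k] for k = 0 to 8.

1026

b[1] = -2*6 = -12
b[2] = -2*(-12) = 24
b[3] = -2*24 = -48
b[4] = -2*(-48) = 96
b[5] = -2*96 = -192
b[6] = -2*(-192) = 384
b[7] = -2*384 = -768
b[8] = -2*(-768) = 1536
Sum = 6 + (-12) + 24 + (-48) + 96 + (-192) + 384 + (-768) + 1536 = 1026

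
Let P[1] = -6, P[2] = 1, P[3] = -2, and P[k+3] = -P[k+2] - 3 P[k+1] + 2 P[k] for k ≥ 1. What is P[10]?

-749

P[4] = -(-2) - 3(1) + 2(-6) = -13
P[5] = -(-13) - 3(-2) + 2(1) = 21
P[6] = -21 - 3(-13) + 2(-2) = 14
P[7] = -14 - 3(21) + 2(-13) = -103
P[8] = -(-103) - 3(14) + 2(21) = 103
P[9] = -103 - 3(-103) + 2(14) = 234
P[10] = -234 - 3(103) + 2(-103) = -749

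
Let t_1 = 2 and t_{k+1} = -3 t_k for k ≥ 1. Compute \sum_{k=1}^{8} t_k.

t_2 = -3·2 = -6
t_3 = -3·(-6) = 18
t_4 = -3·18 = -54
t_5 = -3·(-54) = 162
t_6 = -3·162 = -486
t_7 = -3·(-486) = 1458
t_8 = -3·1458 = -4374
Sum = 2 + (-6) + 18 + (-54) + 162 + (-486) + 1458 + (-4374) = -3280

-3280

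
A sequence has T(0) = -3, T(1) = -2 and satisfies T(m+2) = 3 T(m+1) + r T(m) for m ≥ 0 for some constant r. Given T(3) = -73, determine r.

T(2) = -6 - 3r
T(3) = -18 - 11r
So -18 - 11r = -73, giving r = 5.

5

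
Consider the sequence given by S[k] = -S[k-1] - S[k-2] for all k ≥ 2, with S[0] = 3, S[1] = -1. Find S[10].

-1

S[2] = -(-1) - 3 = -2
S[3] = -(-2) - (-1) = 3
S[4] = -3 - (-2) = -1
S[5] = -(-1) - 3 = -2
S[6] = -(-2) - (-1) = 3
S[7] = -3 - (-2) = -1
S[8] = -(-1) - 3 = -2
S[9] = -(-2) - (-1) = 3
S[10] = -3 - (-2) = -1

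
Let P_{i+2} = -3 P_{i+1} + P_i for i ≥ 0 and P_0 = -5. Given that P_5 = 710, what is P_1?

5

Let P_1 = z.
P_2 = -5 - 3z
P_3 = 15 + 10z
P_4 = -50 - 33z
P_5 = 165 + 109z
So 165 + 109z = 710, giving z = 5.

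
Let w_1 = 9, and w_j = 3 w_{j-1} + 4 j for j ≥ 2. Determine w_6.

3387

w_2 = 3*9 + 8 = 35
w_3 = 3*35 + 12 = 117
w_4 = 3*117 + 16 = 367
w_5 = 3*367 + 20 = 1121
w_6 = 3*1121 + 24 = 3387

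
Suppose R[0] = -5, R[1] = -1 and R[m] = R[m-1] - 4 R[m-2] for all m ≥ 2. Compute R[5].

R[2] = (-1) - 4·(-5) = 19
R[3] = 19 - 4·(-1) = 23
R[4] = 23 - 4·19 = -53
R[5] = (-53) - 4·23 = -145

-145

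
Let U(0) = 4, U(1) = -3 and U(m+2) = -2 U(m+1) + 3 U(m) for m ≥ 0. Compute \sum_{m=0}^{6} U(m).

U(2) = -2(-3) + 3(4) = 18
U(3) = -2(18) + 3(-3) = -45
U(4) = -2(-45) + 3(18) = 144
U(5) = -2(144) + 3(-45) = -423
U(6) = -2(-423) + 3(144) = 1278
Sum = 4 + (-3) + 18 + (-45) + 144 + (-423) + 1278 = 973

973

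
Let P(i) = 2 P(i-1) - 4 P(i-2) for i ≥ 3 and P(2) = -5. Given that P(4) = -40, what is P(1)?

5

Let P(1) = w.
P(3) = -10 - 4w
P(4) = -8w
So -8w = -40, giving w = 5.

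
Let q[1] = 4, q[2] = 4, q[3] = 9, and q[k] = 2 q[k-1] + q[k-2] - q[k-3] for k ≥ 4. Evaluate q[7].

205

q[4] = 2(9) + 4 - 4 = 18
q[5] = 2(18) + 9 - 4 = 41
q[6] = 2(41) + 18 - 9 = 91
q[7] = 2(91) + 41 - 18 = 205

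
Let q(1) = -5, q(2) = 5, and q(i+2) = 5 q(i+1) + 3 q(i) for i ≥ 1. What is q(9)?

335170

q(3) = 5·5 + 3·(-5) = 10
q(4) = 5·10 + 3·5 = 65
q(5) = 5·65 + 3·10 = 355
q(6) = 5·355 + 3·65 = 1970
q(7) = 5·1970 + 3·355 = 10915
q(8) = 5·10915 + 3·1970 = 60485
q(9) = 5·60485 + 3·10915 = 335170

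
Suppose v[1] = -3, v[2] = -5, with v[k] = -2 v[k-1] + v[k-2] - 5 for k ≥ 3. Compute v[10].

v[3] = -2(-5) + (-3) - 5 = 2
v[4] = -2(2) + (-5) - 5 = -14
v[5] = -2(-14) + 2 - 5 = 25
v[6] = -2(25) + (-14) - 5 = -69
v[7] = -2(-69) + 25 - 5 = 158
v[8] = -2(158) + (-69) - 5 = -390
v[9] = -2(-390) + 158 - 5 = 933
v[10] = -2(933) + (-390) - 5 = -2261

-2261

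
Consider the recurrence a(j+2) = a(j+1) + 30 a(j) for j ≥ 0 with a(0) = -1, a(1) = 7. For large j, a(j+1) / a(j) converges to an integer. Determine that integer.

6

The characteristic equation is r^2 - r - 30 = 0, which factors as (r - 6)(r + 5) = 0.
So the roots are 6 and -5. Since |6| > |-5| and the coefficient of 6^j is non-zero, the ratio tends to 6.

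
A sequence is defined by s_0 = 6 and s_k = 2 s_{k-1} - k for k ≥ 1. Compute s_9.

s_1 = 2*6 - 1 = 11
s_2 = 2*11 - 2 = 20
s_3 = 2*20 - 3 = 37
s_4 = 2*37 - 4 = 70
s_5 = 2*70 - 5 = 135
s_6 = 2*135 - 6 = 264
s_7 = 2*264 - 7 = 521
s_8 = 2*521 - 8 = 1034
s_9 = 2*1034 - 9 = 2059

2059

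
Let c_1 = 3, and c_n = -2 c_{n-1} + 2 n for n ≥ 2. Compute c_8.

c_2 = -2*3 + 4 = -2
c_3 = -2*(-2) + 6 = 10
c_4 = -2*10 + 8 = -12
c_5 = -2*(-12) + 10 = 34
c_6 = -2*34 + 12 = -56
c_7 = -2*(-56) + 14 = 126
c_8 = -2*126 + 16 = -236

-236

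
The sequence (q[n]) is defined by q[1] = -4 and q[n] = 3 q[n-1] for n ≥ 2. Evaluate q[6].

-972

q[2] = 3*(-4) = -12
q[3] = 3*(-12) = -36
q[4] = 3*(-36) = -108
q[5] = 3*(-108) = -324
q[6] = 3*(-324) = -972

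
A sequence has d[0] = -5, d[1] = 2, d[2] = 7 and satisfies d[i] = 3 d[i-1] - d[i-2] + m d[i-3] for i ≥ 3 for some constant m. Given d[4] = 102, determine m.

d[3] = 19 - 5m
d[4] = 50 - 13m
So 50 - 13m = 102, giving m = -4.

-4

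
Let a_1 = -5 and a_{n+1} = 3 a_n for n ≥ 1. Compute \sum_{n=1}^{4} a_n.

-200

a_2 = 3*(-5) = -15
a_3 = 3*(-15) = -45
a_4 = 3*(-45) = -135
Sum = (-5) + (-15) + (-45) + (-135) = -200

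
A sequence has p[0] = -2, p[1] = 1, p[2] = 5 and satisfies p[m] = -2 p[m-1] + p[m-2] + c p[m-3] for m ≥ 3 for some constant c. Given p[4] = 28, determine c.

1

p[3] = -9 - 2c
p[4] = 23 + 5c
So 23 + 5c = 28, giving c = 1.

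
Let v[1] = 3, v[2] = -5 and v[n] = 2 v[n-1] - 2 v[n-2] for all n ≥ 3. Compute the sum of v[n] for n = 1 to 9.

168

v[3] = 2(-5) - 2(3) = -16
v[4] = 2(-16) - 2(-5) = -22
v[5] = 2(-22) - 2(-16) = -12
v[6] = 2(-12) - 2(-22) = 20
v[7] = 2(20) - 2(-12) = 64
v[8] = 2(64) - 2(20) = 88
v[9] = 2(88) - 2(64) = 48
Sum = 3 + (-5) + (-16) + (-22) + (-12) + 20 + 64 + 88 + 48 = 168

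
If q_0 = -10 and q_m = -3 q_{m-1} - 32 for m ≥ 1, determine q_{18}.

-774840986

The fixed point is -32/(1 + 3) = -8, so q_m + 8 = -3(q_{m-1} + 8).
Hence q_m = -2·(-3)^m - 8.
q_{18} = -2·(-3)^{18} - 8 = -2·387420489 - 8 = -774840986.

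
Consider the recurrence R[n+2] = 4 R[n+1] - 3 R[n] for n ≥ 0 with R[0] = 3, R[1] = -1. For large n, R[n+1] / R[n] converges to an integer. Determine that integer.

3

The characteristic equation is r^2 - 4r + 3 = 0, which factors as (r - 3)(r - 1) = 0.
So the roots are 3 and 1. Since |3| > |1| and the coefficient of 3^n is non-zero, the ratio tends to 3.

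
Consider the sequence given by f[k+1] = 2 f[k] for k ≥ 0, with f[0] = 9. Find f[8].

2304

f[1] = 2*9 = 18
f[2] = 2*18 = 36
f[3] = 2*36 = 72
f[4] = 2*72 = 144
f[5] = 2*144 = 288
f[6] = 2*288 = 576
f[7] = 2*576 = 1152
f[8] = 2*1152 = 2304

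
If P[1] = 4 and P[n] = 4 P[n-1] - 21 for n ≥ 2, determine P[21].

-3298534883321

The fixed point is -21/(1 - 4) = 7, so P[n] - 7 = 4(P[n-1] - 7).
Hence P[n] = -3·4^{n-1} + 7.
P[21] = -3·4^{20} + 7 = -3·1099511627776 + 7 = -3298534883321.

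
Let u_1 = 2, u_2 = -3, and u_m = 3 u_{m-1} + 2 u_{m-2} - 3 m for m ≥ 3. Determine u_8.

-10302

u_3 = 3*(-3) + 2*2 - 9 = -14
u_4 = 3*(-14) + 2*(-3) - 12 = -60
u_5 = 3*(-60) + 2*(-14) - 15 = -223
u_6 = 3*(-223) + 2*(-60) - 18 = -807
u_7 = 3*(-807) + 2*(-223) - 21 = -2888
u_8 = 3*(-2888) + 2*(-807) - 24 = -10302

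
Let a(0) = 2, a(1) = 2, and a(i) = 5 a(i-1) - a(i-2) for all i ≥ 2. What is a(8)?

a(2) = 5(2) - 2 = 8
a(3) = 5(8) - 2 = 38
a(4) = 5(38) - 8 = 182
a(5) = 5(182) - 38 = 872
a(6) = 5(872) - 182 = 4178
a(7) = 5(4178) - 872 = 20018
a(8) = 5(20018) - 4178 = 95912

95912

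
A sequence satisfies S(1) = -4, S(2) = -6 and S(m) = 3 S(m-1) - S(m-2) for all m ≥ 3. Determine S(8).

S(3) = 3*(-6) - (-4) = -14
S(4) = 3*(-14) - (-6) = -36
S(5) = 3*(-36) - (-14) = -94
S(6) = 3*(-94) - (-36) = -246
S(7) = 3*(-246) - (-94) = -644
S(8) = 3*(-644) - (-246) = -1686

-1686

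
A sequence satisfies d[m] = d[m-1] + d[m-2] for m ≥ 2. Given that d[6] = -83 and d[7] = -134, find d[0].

Rearranging, d[m-2] = d[m] - d[m-1].
d[5] = -134 - (-83) = -51
d[4] = -83 - (-51) = -32
d[3] = -51 - (-32) = -19
d[2] = -32 - (-19) = -13
d[1] = -19 - (-13) = -6
d[0] = -13 - (-6) = -7

-7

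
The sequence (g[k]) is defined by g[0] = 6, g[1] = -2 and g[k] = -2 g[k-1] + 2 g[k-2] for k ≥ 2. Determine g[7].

-2096

g[2] = -2·(-2) + 2·6 = 16
g[3] = -2·16 + 2·(-2) = -36
g[4] = -2·(-36) + 2·16 = 104
g[5] = -2·104 + 2·(-36) = -280
g[6] = -2·(-280) + 2·104 = 768
g[7] = -2·768 + 2·(-280) = -2096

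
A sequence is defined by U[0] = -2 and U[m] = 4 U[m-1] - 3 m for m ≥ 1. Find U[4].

U[1] = 4*(-2) - 3 = -11
U[2] = 4*(-11) - 6 = -50
U[3] = 4*(-50) - 9 = -209
U[4] = 4*(-209) - 12 = -848

-848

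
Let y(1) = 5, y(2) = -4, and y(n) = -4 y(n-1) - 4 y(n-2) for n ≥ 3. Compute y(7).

-832

y(3) = -4·(-4) - 4·5 = -4
y(4) = -4·(-4) - 4·(-4) = 32
y(5) = -4·32 - 4·(-4) = -112
y(6) = -4·(-112) - 4·32 = 320
y(7) = -4·320 - 4·(-112) = -832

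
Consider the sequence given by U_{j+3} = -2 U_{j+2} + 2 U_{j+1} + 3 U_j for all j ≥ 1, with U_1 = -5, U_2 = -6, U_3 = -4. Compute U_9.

692

U_4 = -2*(-4) + 2*(-6) + 3*(-5) = -19
U_5 = -2*(-19) + 2*(-4) + 3*(-6) = 12
U_6 = -2*12 + 2*(-19) + 3*(-4) = -74
U_7 = -2*(-74) + 2*12 + 3*(-19) = 115
U_8 = -2*115 + 2*(-74) + 3*12 = -342
U_9 = -2*(-342) + 2*115 + 3*(-74) = 692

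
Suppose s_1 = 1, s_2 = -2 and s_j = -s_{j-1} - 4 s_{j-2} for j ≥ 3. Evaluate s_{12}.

s_3 = -(-2) - 4·1 = -2
s_4 = -(-2) - 4·(-2) = 10
s_5 = -10 - 4·(-2) = -2
s_6 = -(-2) - 4·10 = -38
s_7 = -(-38) - 4·(-2) = 46
s_8 = -46 - 4·(-38) = 106
s_9 = -106 - 4·46 = -290
s_{10} = -(-290) - 4·106 = -134
s_{11} = -(-134) - 4·(-290) = 1294
s_{12} = -1294 - 4·(-134) = -758

-758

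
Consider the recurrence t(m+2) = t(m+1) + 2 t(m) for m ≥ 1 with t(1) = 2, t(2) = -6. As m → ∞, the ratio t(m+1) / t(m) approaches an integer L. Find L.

The characteristic equation is r^2 - r - 2 = 0, which factors as (r - 2)(r + 1) = 0.
So the roots are 2 and -1. Since |2| > |-1| and the coefficient of 2^m is non-zero, the ratio tends to 2.

2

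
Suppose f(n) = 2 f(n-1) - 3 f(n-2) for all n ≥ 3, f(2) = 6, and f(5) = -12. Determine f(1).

-4

Let f(1) = v.
f(3) = 12 - 3v
f(4) = 6 - 6v
f(5) = -24 - 3v
So -24 - 3v = -12, giving v = -4.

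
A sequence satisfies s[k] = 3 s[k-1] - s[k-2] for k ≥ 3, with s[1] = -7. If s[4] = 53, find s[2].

Let s[2] = w.
s[3] = 7 + 3w
s[4] = 21 + 8w
So 21 + 8w = 53, giving w = 4.

4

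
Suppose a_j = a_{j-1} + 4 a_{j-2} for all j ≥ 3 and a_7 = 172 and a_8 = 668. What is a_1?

-3

Rearranging, a_{j-2} = (a_j - a_{j-1}) / 4.
a_6 = (668 - 172) / 4 = 496/4 = 124
a_5 = (172 - 124) / 4 = 48/4 = 12
a_4 = (124 - 12) / 4 = 112/4 = 28
a_3 = (12 - 28) / 4 = -16/4 = -4
a_2 = (28 - (-4)) / 4 = 32/4 = 8
a_1 = (-4 - 8) / 4 = -12/4 = -3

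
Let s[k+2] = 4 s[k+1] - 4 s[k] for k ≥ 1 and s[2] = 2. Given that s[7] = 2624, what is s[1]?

-7

Let s[1] = w.
s[3] = 8 - 4w
s[4] = 24 - 16w
s[5] = 64 - 48w
s[6] = 160 - 128w
s[7] = 384 - 320w
So 384 - 320w = 2624, giving w = -7.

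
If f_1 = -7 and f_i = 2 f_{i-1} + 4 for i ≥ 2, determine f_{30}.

-1610612740

The fixed point is 4/(1 - 2) = -4, so f_i + 4 = 2(f_{i-1} + 4).
Hence f_i = -3·2^{i-1} - 4.
f_{30} = -3·2^{29} - 4 = -3·536870912 - 4 = -1610612740.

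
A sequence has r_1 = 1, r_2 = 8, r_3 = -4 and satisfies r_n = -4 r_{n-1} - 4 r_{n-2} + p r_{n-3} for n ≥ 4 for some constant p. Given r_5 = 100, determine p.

5

r_4 = -16 + p
r_5 = 80 + 4p
So 80 + 4p = 100, giving p = 5.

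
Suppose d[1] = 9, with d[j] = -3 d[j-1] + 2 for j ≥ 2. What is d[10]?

d[2] = -3*9 + 2 = -25
d[3] = -3*(-25) + 2 = 77
d[4] = -3*77 + 2 = -229
d[5] = -3*(-229) + 2 = 689
d[6] = -3*689 + 2 = -2065
d[7] = -3*(-2065) + 2 = 6197
d[8] = -3*6197 + 2 = -18589
d[9] = -3*(-18589) + 2 = 55769
d[10] = -3*55769 + 2 = -167305

-167305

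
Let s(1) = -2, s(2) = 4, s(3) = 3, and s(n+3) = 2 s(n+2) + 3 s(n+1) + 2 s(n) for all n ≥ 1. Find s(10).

s(4) = 2·3 + 3·4 + 2·(-2) = 14
s(5) = 2·14 + 3·3 + 2·4 = 45
s(6) = 2·45 + 3·14 + 2·3 = 138
s(7) = 2·138 + 3·45 + 2·14 = 439
s(8) = 2·439 + 3·138 + 2·45 = 1382
s(9) = 2·1382 + 3·439 + 2·138 = 4357
s(10) = 2·4357 + 3·1382 + 2·439 = 13738

13738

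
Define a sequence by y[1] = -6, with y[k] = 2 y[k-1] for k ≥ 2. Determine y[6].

y[2] = 2(-6) = -12
y[3] = 2(-12) = -24
y[4] = 2(-24) = -48
y[5] = 2(-48) = -96
y[6] = 2(-96) = -192

-192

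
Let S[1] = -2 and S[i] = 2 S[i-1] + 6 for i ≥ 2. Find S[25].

The fixed point is 6/(1 - 2) = -6, so S[i] + 6 = 2(S[i-1] + 6).
Hence S[i] = 4·2^{i-1} - 6.
S[25] = 4·2^{24} - 6 = 4·16777216 - 6 = 67108858.

67108858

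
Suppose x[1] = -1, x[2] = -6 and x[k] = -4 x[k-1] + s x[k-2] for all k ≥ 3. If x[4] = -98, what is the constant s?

1

x[3] = 24 - s
x[4] = -96 - 2s
So -96 - 2s = -98, giving s = 1.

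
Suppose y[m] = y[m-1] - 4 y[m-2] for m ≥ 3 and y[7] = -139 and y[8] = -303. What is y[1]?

Rearranging, y[m-2] = (y[m] - y[m-1]) / -4.
y[6] = (-303 - (-139)) / -4 = -164/-4 = 41
y[5] = (-139 - 41) / -4 = -180/-4 = 45
y[4] = (41 - 45) / -4 = -4/-4 = 1
y[3] = (45 - 1) / -4 = 44/-4 = -11
y[2] = (1 - (-11)) / -4 = 12/-4 = -3
y[1] = (-11 - (-3)) / -4 = -8/-4 = 2

2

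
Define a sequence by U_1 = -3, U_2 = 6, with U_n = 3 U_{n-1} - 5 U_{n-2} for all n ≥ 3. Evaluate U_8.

U_3 = 3(6) - 5(-3) = 33
U_4 = 3(33) - 5(6) = 69
U_5 = 3(69) - 5(33) = 42
U_6 = 3(42) - 5(69) = -219
U_7 = 3(-219) - 5(42) = -867
U_8 = 3(-867) - 5(-219) = -1506

-1506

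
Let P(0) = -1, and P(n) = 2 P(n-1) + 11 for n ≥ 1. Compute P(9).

P(1) = 2*(-1) + 11 = 9
P(2) = 2*9 + 11 = 29
P(3) = 2*29 + 11 = 69
P(4) = 2*69 + 11 = 149
P(5) = 2*149 + 11 = 309
P(6) = 2*309 + 11 = 629
P(7) = 2*629 + 11 = 1269
P(8) = 2*1269 + 11 = 2549
P(9) = 2*2549 + 11 = 5109

5109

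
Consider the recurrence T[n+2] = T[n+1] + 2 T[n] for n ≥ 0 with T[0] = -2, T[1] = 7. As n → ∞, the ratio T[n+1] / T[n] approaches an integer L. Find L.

The characteristic equation is r^2 - r - 2 = 0, which factors as (r - 2)(r + 1) = 0.
So the roots are 2 and -1. Since |2| > |-1| and the coefficient of 2^n is non-zero, the ratio tends to 2.

2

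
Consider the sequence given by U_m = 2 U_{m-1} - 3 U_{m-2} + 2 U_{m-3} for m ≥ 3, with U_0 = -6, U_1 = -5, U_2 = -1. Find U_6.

U_3 = 2·(-1) - 3·(-5) + 2·(-6) = 1
U_4 = 2·1 - 3·(-1) + 2·(-5) = -5
U_5 = 2·(-5) - 3·1 + 2·(-1) = -15
U_6 = 2·(-15) - 3·(-5) + 2·1 = -13

-13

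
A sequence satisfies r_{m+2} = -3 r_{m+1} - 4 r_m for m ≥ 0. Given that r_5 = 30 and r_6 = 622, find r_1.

6

Rearranging, r_{m-2} = (r_m + 3 r_{m-1}) / -4.
r_4 = (622 + 3(30)) / -4 = 712/-4 = -178
r_3 = (30 + 3(-178)) / -4 = -504/-4 = 126
r_2 = (-178 + 3(126)) / -4 = 200/-4 = -50
r_1 = (126 + 3(-50)) / -4 = -24/-4 = 6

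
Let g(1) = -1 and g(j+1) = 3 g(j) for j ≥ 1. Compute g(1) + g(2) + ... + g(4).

-40

g(2) = 3(-1) = -3
g(3) = 3(-3) = -9
g(4) = 3(-9) = -27
Sum = (-1) + (-3) + (-9) + (-27) = -40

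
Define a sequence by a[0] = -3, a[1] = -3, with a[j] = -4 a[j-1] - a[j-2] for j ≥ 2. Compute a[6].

a[2] = -4(-3) - (-3) = 15
a[3] = -4(15) - (-3) = -57
a[4] = -4(-57) - 15 = 213
a[5] = -4(213) - (-57) = -795
a[6] = -4(-795) - 213 = 2967

2967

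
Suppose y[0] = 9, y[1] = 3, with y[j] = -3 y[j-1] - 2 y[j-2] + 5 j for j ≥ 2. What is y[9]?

y[2] = -3(3) - 2(9) + 10 = -17
y[3] = -3(-17) - 2(3) + 15 = 60
y[4] = -3(60) - 2(-17) + 20 = -126
y[5] = -3(-126) - 2(60) + 25 = 283
y[6] = -3(283) - 2(-126) + 30 = -567
y[7] = -3(-567) - 2(283) + 35 = 1170
y[8] = -3(1170) - 2(-567) + 40 = -2336
y[9] = -3(-2336) - 2(1170) + 45 = 4713

4713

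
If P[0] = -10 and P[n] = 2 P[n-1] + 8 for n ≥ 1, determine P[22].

-8388616

The fixed point is 8/(1 - 2) = -8, so P[n] + 8 = 2(P[n-1] + 8).
Hence P[n] = -2·2^n - 8.
P[22] = -2·2^{22} - 8 = -2·4194304 - 8 = -8388616.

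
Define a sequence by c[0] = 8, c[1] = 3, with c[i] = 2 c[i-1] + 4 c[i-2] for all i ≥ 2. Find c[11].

c[2] = 2·3 + 4·8 = 38
c[3] = 2·38 + 4·3 = 88
c[4] = 2·88 + 4·38 = 328
c[5] = 2·328 + 4·88 = 1008
c[6] = 2·1008 + 4·328 = 3328
c[7] = 2·3328 + 4·1008 = 10688
c[8] = 2·10688 + 4·3328 = 34688
c[9] = 2·34688 + 4·10688 = 112128
c[10] = 2·112128 + 4·34688 = 363008
c[11] = 2·363008 + 4·112128 = 1174528

1174528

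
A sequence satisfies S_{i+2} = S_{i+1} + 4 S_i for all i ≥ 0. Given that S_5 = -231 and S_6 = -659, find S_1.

-3

Rearranging, S_{i-2} = (S_i - S_{i-1}) / 4.
S_4 = (-659 - (-231)) / 4 = -428/4 = -107
S_3 = (-231 - (-107)) / 4 = -124/4 = -31
S_2 = (-107 - (-31)) / 4 = -76/4 = -19
S_1 = (-31 - (-19)) / 4 = -12/4 = -3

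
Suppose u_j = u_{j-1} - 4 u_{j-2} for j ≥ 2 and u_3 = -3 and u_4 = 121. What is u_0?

Rearranging, u_{j-2} = (u_j - u_{j-1}) / -4.
u_2 = (121 - (-3)) / -4 = 124/-4 = -31
u_1 = (-3 - (-31)) / -4 = 28/-4 = -7
u_0 = (-31 - (-7)) / -4 = -24/-4 = 6

6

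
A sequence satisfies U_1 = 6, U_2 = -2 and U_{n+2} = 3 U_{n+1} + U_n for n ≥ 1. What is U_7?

-66

U_3 = 3*(-2) + 6 = 0
U_4 = 3*0 + (-2) = -2
U_5 = 3*(-2) + 0 = -6
U_6 = 3*(-6) + (-2) = -20
U_7 = 3*(-20) + (-6) = -66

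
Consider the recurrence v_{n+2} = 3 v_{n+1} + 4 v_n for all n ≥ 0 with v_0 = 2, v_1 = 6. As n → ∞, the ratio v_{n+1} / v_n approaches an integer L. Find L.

4

The characteristic equation is r^2 - 3r - 4 = 0, which factors as (r - 4)(r + 1) = 0.
So the roots are 4 and -1. Since |4| > |-1| and the coefficient of 4^n is non-zero, the ratio tends to 4.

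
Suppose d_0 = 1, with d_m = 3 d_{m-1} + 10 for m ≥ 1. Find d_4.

d_1 = 3·1 + 10 = 13
d_2 = 3·13 + 10 = 49
d_3 = 3·49 + 10 = 157
d_4 = 3·157 + 10 = 481

481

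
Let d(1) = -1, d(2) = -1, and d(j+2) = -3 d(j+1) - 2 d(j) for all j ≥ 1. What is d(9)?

d(3) = -3(-1) - 2(-1) = 5
d(4) = -3(5) - 2(-1) = -13
d(5) = -3(-13) - 2(5) = 29
d(6) = -3(29) - 2(-13) = -61
d(7) = -3(-61) - 2(29) = 125
d(8) = -3(125) - 2(-61) = -253
d(9) = -3(-253) - 2(125) = 509

509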